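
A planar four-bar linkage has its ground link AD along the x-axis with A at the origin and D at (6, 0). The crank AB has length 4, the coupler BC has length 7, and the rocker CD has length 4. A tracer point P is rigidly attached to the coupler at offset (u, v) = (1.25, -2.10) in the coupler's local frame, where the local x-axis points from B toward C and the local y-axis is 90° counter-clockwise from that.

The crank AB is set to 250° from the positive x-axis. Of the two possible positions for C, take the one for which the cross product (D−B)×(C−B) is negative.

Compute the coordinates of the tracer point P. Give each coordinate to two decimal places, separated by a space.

-0.19 -5.90

A=(0,0), D=(6.00,0)
B = A + 4.00·(cos250°, sin250°) = (-1.3681, -3.7588)
|BD| = 8.2715
circle(B,7.00) ∩ circle(D,4.00): a=6.1305, h=3.3788
  candidates: C₊=(2.5575,2.0369) cross=27.948; C₋=(5.6283,-3.9827) cross=-27.948
  mode - wants cross < 0 → take C=(5.6283,-3.9827) (cross=-27.948)
ex = (C−B)/|BC| = (0.9995,-0.0320); ey = (0.0320,0.9995)
P = B + 1.25·ex + -2.10·ey = (-0.1859,-5.8977)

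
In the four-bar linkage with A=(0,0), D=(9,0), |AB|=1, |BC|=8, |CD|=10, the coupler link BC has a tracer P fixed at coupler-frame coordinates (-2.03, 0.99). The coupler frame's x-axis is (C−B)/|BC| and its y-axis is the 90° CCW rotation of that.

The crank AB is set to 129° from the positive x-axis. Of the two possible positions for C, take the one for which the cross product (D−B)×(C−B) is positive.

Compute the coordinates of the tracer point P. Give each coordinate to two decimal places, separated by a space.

-2.42 -0.60

A=(0,0), D=(9.00,0)
B = A + 1.00·(cos129°, sin129°) = (-0.6293, 0.7771)
|BD| = 9.6606
circle(B,8.00) ∩ circle(D,10.00): a=2.9671, h=7.4294
  candidates: C₊=(2.9258,7.9438) cross=71.773; C₋=(1.7305,-6.8669) cross=-71.773
  mode + wants cross > 0 → take C=(2.9258,7.9438) (cross=71.773)
ex = (C−B)/|BC| = (0.4444,0.8958); ey = (-0.8958,0.4444)
P = B + -2.03·ex + 0.99·ey = (-2.4183,-0.6014)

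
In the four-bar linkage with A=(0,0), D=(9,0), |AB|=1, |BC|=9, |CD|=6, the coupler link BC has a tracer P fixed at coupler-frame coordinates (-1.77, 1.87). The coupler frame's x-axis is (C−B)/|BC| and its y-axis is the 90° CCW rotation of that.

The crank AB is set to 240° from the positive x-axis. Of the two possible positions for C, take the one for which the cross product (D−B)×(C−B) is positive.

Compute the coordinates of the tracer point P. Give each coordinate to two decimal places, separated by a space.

A=(0,0), D=(9.00,0)
B = A + 1.00·(cos240°, sin240°) = (-0.5000, -0.8660)
|BD| = 9.5394
circle(B,9.00) ∩ circle(D,6.00): a=7.1283, h=5.4943
  candidates: C₊=(6.1001,5.2527) cross=52.412; C₋=(7.0977,-5.6905) cross=-52.412
  mode + wants cross > 0 → take C=(6.1001,5.2527) (cross=52.412)
ex = (C−B)/|BC| = (0.7333,0.6799); ey = (-0.6799,0.7333)
P = B + -1.77·ex + 1.87·ey = (-3.0694,-0.6980)

-3.07 -0.70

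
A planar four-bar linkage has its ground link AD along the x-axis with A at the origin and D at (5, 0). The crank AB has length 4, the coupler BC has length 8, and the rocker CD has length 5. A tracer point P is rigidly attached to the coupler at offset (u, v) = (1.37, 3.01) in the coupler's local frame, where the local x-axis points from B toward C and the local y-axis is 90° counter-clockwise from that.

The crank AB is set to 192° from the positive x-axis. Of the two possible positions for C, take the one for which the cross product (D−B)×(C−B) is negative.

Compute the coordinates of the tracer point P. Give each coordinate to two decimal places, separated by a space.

A=(0,0), D=(5.00,0)
B = A + 4.00·(cos192°, sin192°) = (-3.9126, -0.8316)
|BD| = 8.9513
circle(B,8.00) ∩ circle(D,5.00): a=6.6541, h=4.4410
  candidates: C₊=(2.3001,4.2084) cross=39.753; C₋=(3.1253,-4.6353) cross=-39.753
  mode - wants cross < 0 → take C=(3.1253,-4.6353) (cross=-39.753)
ex = (C−B)/|BC| = (0.8797,-0.4755); ey = (0.4755,0.8797)
P = B + 1.37·ex + 3.01·ey = (-1.2762,1.1650)

-1.28 1.17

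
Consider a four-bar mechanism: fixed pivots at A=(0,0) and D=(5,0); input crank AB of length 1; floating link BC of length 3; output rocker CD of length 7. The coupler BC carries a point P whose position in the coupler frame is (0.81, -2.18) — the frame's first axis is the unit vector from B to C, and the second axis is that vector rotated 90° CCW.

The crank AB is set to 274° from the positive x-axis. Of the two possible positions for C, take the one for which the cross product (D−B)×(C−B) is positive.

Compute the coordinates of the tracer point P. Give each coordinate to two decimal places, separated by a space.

A=(0,0), D=(5.00,0)
B = A + 1.00·(cos274°, sin274°) = (0.0698, -0.9976)
|BD| = 5.0302
circle(B,3.00) ∩ circle(D,7.00): a=-1.4609, h=2.6202
  candidates: C₊=(-1.8818,1.2809) cross=13.180; C₋=(-0.8425,-3.8555) cross=-13.180
  mode + wants cross > 0 → take C=(-1.8818,1.2809) (cross=13.180)
ex = (C−B)/|BC| = (-0.6505,0.7595); ey = (-0.7595,-0.6505)
P = B + 0.81·ex + -2.18·ey = (1.1985,1.0358)

1.20 1.04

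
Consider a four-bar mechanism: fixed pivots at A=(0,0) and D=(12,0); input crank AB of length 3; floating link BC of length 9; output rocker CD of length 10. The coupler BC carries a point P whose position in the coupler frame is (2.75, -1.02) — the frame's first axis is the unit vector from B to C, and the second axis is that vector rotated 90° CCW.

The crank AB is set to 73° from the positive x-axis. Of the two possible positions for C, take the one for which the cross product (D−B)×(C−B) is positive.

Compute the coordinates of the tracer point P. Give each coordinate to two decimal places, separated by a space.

3.60 3.97

A=(0,0), D=(12.00,0)
B = A + 3.00·(cos73°, sin73°) = (0.8771, 2.8689)
|BD| = 11.4869
circle(B,9.00) ∩ circle(D,10.00): a=4.9164, h=7.5385
  candidates: C₊=(7.5205,8.9406) cross=86.594; C₋=(3.7550,-5.6586) cross=-86.594
  mode + wants cross > 0 → take C=(7.5205,8.9406) (cross=86.594)
ex = (C−B)/|BC| = (0.7382,0.6746); ey = (-0.6746,0.7382)
P = B + 2.75·ex + -1.02·ey = (3.5952,3.9712)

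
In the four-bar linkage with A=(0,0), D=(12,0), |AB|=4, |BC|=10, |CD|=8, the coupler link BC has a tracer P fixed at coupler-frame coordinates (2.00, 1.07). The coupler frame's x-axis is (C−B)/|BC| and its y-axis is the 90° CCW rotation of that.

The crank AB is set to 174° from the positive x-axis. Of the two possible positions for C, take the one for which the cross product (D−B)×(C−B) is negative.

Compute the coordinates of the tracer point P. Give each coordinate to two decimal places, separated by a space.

-1.71 0.51

A=(0,0), D=(12.00,0)
B = A + 4.00·(cos174°, sin174°) = (-3.9781, 0.4181)
|BD| = 15.9836
circle(B,10.00) ∩ circle(D,8.00): a=9.1179, h=4.1065
  candidates: C₊=(5.2441,4.2847) cross=65.636; C₋=(5.0293,-3.9255) cross=-65.636
  mode - wants cross < 0 → take C=(5.0293,-3.9255) (cross=-65.636)
ex = (C−B)/|BC| = (0.9007,-0.4344); ey = (0.4344,0.9007)
P = B + 2.00·ex + 1.07·ey = (-1.7118,0.5132)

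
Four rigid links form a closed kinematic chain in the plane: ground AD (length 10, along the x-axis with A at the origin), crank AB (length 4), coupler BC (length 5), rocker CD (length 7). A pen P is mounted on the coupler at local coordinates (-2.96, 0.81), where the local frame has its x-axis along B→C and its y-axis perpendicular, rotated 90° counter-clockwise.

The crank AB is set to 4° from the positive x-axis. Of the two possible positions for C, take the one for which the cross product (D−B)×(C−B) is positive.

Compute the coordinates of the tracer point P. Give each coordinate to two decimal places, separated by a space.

2.47 -2.39

A=(0,0), D=(10.00,0)
B = A + 4.00·(cos4°, sin4°) = (3.9903, 0.2790)
|BD| = 6.0162
circle(B,5.00) ∩ circle(D,7.00): a=1.0135, h=4.8962
  candidates: C₊=(5.2297,5.1230) cross=29.457; C₋=(4.7756,-4.6589) cross=-29.457
  mode + wants cross > 0 → take C=(5.2297,5.1230) (cross=29.457)
ex = (C−B)/|BC| = (0.2479,0.9688); ey = (-0.9688,0.2479)
P = B + -2.96·ex + 0.81·ey = (2.4718,-2.3878)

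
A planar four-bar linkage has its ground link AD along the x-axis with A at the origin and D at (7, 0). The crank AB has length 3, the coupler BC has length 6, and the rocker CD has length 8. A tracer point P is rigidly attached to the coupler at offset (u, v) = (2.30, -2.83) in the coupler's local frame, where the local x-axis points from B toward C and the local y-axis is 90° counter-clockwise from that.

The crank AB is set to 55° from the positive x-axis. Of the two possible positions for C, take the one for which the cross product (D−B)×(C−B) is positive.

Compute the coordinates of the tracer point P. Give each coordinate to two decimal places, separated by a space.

A=(0,0), D=(7.00,0)
B = A + 3.00·(cos55°, sin55°) = (1.7207, 2.4575)
|BD| = 5.8232
circle(B,6.00) ∩ circle(D,8.00): a=0.5074, h=5.9785
  candidates: C₊=(4.7038,7.6634) cross=34.814; C₋=(-0.3422,-3.1767) cross=-34.814
  mode + wants cross > 0 → take C=(4.7038,7.6634) (cross=34.814)
ex = (C−B)/|BC| = (0.4972,0.8677); ey = (-0.8677,0.4972)
P = B + 2.30·ex + -2.83·ey = (5.3197,3.0461)

5.32 3.05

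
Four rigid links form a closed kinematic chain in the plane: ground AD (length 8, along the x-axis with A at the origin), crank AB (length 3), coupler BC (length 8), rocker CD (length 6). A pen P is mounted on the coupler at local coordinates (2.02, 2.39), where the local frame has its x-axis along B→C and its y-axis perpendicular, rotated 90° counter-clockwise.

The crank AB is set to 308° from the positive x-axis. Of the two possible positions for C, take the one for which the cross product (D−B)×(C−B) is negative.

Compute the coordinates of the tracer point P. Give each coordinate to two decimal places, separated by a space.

A=(0,0), D=(8.00,0)
B = A + 3.00·(cos308°, sin308°) = (1.8470, -2.3640)
|BD| = 6.5915
circle(B,8.00) ∩ circle(D,6.00): a=5.4197, h=5.8845
  candidates: C₊=(4.7957,5.0727) cross=38.788; C₋=(9.0166,-5.9133) cross=-38.788
  mode - wants cross < 0 → take C=(9.0166,-5.9133) (cross=-38.788)
ex = (C−B)/|BC| = (0.8962,-0.4437); ey = (0.4437,0.8962)
P = B + 2.02·ex + 2.39·ey = (4.7176,-1.1183)

4.72 -1.12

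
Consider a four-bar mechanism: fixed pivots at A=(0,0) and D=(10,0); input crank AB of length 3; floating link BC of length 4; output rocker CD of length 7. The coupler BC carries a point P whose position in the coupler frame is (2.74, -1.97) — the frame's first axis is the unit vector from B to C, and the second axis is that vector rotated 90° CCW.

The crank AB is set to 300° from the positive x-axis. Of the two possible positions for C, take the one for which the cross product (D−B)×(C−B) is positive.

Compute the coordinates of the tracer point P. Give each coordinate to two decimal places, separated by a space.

A=(0,0), D=(10.00,0)
B = A + 3.00·(cos300°, sin300°) = (1.5000, -2.5981)
|BD| = 8.8882
circle(B,4.00) ∩ circle(D,7.00): a=2.5877, h=3.0502
  candidates: C₊=(3.0831,1.0753) cross=27.111; C₋=(4.8663,-4.7587) cross=-27.111
  mode + wants cross > 0 → take C=(3.0831,1.0753) (cross=27.111)
ex = (C−B)/|BC| = (0.3958,0.9183); ey = (-0.9183,0.3958)
P = B + 2.74·ex + -1.97·ey = (4.3936,-0.8615)

4.39 -0.86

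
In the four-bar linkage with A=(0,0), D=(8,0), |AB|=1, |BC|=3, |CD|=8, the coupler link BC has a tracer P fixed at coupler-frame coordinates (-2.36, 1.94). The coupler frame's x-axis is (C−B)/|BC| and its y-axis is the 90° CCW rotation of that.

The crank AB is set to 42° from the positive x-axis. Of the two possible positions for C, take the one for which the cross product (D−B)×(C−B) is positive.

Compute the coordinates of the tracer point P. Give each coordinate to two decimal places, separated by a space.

-1.31 -1.59

A=(0,0), D=(8.00,0)
B = A + 1.00·(cos42°, sin42°) = (0.7431, 0.6691)
|BD| = 7.2876
circle(B,3.00) ∩ circle(D,8.00): a=-0.1297, h=2.9972
  candidates: C₊=(0.8892,3.6656) cross=21.842; C₋=(0.3388,-2.3035) cross=-21.842
  mode + wants cross > 0 → take C=(0.8892,3.6656) (cross=21.842)
ex = (C−B)/|BC| = (0.0487,0.9988); ey = (-0.9988,0.0487)
P = B + -2.36·ex + 1.94·ey = (-1.3094,-1.5936)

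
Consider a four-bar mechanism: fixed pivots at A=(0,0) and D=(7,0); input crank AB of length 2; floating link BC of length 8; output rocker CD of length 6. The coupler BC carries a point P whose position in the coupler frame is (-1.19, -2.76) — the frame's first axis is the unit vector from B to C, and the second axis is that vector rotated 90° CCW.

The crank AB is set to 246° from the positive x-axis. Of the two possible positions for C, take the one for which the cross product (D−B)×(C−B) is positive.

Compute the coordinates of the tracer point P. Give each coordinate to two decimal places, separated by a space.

A=(0,0), D=(7.00,0)
B = A + 2.00·(cos246°, sin246°) = (-0.8135, -1.8271)
|BD| = 8.0243
circle(B,8.00) ∩ circle(D,6.00): a=5.7568, h=5.5551
  candidates: C₊=(3.5273,4.8929) cross=44.575; C₋=(6.0570,-5.9254) cross=-44.575
  mode + wants cross > 0 → take C=(3.5273,4.8929) (cross=44.575)
ex = (C−B)/|BC| = (0.5426,0.8400); ey = (-0.8400,0.5426)
P = B + -1.19·ex + -2.76·ey = (0.8592,-4.3242)

0.86 -4.32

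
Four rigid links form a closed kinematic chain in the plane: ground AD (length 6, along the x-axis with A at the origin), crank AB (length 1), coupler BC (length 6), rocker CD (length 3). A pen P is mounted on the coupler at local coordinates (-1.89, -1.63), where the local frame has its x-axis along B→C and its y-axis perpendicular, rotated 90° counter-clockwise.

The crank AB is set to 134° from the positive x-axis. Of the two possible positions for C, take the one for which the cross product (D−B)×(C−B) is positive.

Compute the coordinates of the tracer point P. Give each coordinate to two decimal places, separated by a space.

A=(0,0), D=(6.00,0)
B = A + 1.00·(cos134°, sin134°) = (-0.6947, 0.7193)
|BD| = 6.7332
circle(B,6.00) ∩ circle(D,3.00): a=5.3716, h=2.6732
  candidates: C₊=(4.9318,2.8034) cross=17.999; C₋=(4.3606,-2.5124) cross=-17.999
  mode + wants cross > 0 → take C=(4.9318,2.8034) (cross=17.999)
ex = (C−B)/|BC| = (0.9377,0.3473); ey = (-0.3473,0.9377)
P = B + -1.89·ex + -1.63·ey = (-1.9008,-1.4656)

-1.90 -1.47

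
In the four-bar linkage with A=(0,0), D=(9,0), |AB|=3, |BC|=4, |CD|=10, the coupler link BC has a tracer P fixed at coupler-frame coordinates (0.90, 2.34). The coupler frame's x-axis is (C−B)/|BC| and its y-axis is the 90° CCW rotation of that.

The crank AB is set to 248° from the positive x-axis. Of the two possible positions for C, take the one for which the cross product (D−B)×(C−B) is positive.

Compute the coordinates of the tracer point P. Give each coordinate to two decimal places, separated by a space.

-3.42 -1.77

A=(0,0), D=(9.00,0)
B = A + 3.00·(cos248°, sin248°) = (-1.1238, -2.7816)
|BD| = 10.4990
circle(B,4.00) ∩ circle(D,10.00): a=1.2491, h=3.8000
  candidates: C₊=(-0.9261,1.2136) cross=39.896; C₋=(1.0874,-6.1148) cross=-39.896
  mode + wants cross > 0 → take C=(-0.9261,1.2136) (cross=39.896)
ex = (C−B)/|BC| = (0.0494,0.9988); ey = (-0.9988,0.0494)
P = B + 0.90·ex + 2.34·ey = (-3.4165,-1.7670)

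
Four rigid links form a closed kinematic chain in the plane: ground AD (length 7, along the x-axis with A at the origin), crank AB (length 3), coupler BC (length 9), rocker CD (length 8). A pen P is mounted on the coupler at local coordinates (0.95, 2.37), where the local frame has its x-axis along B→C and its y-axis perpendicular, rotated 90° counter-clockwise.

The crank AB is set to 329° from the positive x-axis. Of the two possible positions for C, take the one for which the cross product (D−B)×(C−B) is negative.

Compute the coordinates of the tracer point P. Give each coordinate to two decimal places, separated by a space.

4.89 -0.47

A=(0,0), D=(7.00,0)
B = A + 3.00·(cos329°, sin329°) = (2.5715, -1.5451)
|BD| = 4.6903
circle(B,9.00) ∩ circle(D,8.00): a=4.1574, h=7.9822
  candidates: C₊=(3.8673,7.3611) cross=37.439; C₋=(9.1264,-7.7122) cross=-37.439
  mode - wants cross < 0 → take C=(9.1264,-7.7122) (cross=-37.439)
ex = (C−B)/|BC| = (0.7283,-0.6852); ey = (0.6852,0.7283)
P = B + 0.95·ex + 2.37·ey = (4.8874,-0.4700)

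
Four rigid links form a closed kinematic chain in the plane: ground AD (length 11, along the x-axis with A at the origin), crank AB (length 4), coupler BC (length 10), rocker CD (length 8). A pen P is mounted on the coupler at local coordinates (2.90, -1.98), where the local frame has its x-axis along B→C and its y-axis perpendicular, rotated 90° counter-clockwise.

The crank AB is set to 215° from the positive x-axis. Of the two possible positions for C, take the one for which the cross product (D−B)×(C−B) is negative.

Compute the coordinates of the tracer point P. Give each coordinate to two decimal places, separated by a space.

-1.38 -5.25

A=(0,0), D=(11.00,0)
B = A + 4.00·(cos215°, sin215°) = (-3.2766, -2.2943)
|BD| = 14.4598
circle(B,10.00) ∩ circle(D,8.00): a=8.4747, h=5.3084
  candidates: C₊=(4.2485,4.2915) cross=76.758; C₋=(5.9330,-6.1908) cross=-76.758
  mode - wants cross < 0 → take C=(5.9330,-6.1908) (cross=-76.758)
ex = (C−B)/|BC| = (0.9210,-0.3896); ey = (0.3896,0.9210)
P = B + 2.90·ex + -1.98·ey = (-1.3773,-5.2478)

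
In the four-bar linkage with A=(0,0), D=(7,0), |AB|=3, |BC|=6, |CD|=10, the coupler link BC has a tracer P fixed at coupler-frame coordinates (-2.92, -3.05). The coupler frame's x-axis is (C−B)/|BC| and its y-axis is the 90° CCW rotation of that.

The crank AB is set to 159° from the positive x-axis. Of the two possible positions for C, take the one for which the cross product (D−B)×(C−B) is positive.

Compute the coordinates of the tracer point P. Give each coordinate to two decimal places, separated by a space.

A=(0,0), D=(7.00,0)
B = A + 3.00·(cos159°, sin159°) = (-2.8007, 1.0751)
|BD| = 9.8595
circle(B,6.00) ∩ circle(D,10.00): a=1.6842, h=5.7588
  candidates: C₊=(-0.4987,6.6159) cross=56.779; C₋=(-1.7546,-4.8330) cross=-56.779
  mode + wants cross > 0 → take C=(-0.4987,6.6159) (cross=56.779)
ex = (C−B)/|BC| = (0.3837,0.9235); ey = (-0.9235,0.3837)
P = B + -2.92·ex + -3.05·ey = (-1.1045,-2.7916)

-1.10 -2.79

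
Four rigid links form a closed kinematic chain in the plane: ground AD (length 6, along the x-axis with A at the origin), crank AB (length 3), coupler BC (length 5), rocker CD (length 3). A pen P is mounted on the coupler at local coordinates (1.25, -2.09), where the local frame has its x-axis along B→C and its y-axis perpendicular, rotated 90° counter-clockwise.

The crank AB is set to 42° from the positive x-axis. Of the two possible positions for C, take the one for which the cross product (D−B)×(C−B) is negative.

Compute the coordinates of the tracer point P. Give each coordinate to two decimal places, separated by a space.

A=(0,0), D=(6.00,0)
B = A + 3.00·(cos42°, sin42°) = (2.2294, 2.0074)
|BD| = 4.2716
circle(B,5.00) ∩ circle(D,3.00): a=4.0086, h=2.9885
  candidates: C₊=(7.1722,2.7615) cross=12.766; C₋=(4.3635,-2.5143) cross=-12.766
  mode - wants cross < 0 → take C=(4.3635,-2.5143) (cross=-12.766)
ex = (C−B)/|BC| = (0.4268,-0.9043); ey = (0.9043,0.4268)
P = B + 1.25·ex + -2.09·ey = (0.8729,-0.0151)

0.87 -0.02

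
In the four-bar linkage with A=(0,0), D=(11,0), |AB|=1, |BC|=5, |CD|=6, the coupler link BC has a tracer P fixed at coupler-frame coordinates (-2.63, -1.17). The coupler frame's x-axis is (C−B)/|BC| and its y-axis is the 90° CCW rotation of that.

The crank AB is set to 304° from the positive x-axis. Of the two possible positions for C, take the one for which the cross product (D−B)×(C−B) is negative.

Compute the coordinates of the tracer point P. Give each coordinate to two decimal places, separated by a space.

-2.28 -1.28

A=(0,0), D=(11.00,0)
B = A + 1.00·(cos304°, sin304°) = (0.5592, -0.8290)
|BD| = 10.4737
circle(B,5.00) ∩ circle(D,6.00): a=4.7117, h=1.6733
  candidates: C₊=(5.1237,1.2119) cross=17.525; C₋=(5.3886,-2.1241) cross=-17.525
  mode - wants cross < 0 → take C=(5.3886,-2.1241) (cross=-17.525)
ex = (C−B)/|BC| = (0.9659,-0.2590); ey = (0.2590,0.9659)
P = B + -2.63·ex + -1.17·ey = (-2.2841,-1.2779)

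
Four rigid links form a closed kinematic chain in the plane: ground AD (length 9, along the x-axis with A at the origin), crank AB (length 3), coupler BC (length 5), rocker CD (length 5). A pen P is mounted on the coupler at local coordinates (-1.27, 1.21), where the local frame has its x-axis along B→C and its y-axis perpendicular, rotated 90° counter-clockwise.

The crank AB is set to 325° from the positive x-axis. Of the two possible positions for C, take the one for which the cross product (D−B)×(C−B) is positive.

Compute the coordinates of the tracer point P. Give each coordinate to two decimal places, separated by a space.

A=(0,0), D=(9.00,0)
B = A + 3.00·(cos325°, sin325°) = (2.4575, -1.7207)
|BD| = 6.7650
circle(B,5.00) ∩ circle(D,5.00): a=3.3825, h=3.6822
  candidates: C₊=(4.7921,2.7007) cross=24.910; C₋=(6.6653,-4.4215) cross=-24.910
  mode + wants cross > 0 → take C=(4.7921,2.7007) (cross=24.910)
ex = (C−B)/|BC| = (0.4669,0.8843); ey = (-0.8843,0.4669)
P = B + -1.27·ex + 1.21·ey = (0.7945,-2.2788)

0.79 -2.28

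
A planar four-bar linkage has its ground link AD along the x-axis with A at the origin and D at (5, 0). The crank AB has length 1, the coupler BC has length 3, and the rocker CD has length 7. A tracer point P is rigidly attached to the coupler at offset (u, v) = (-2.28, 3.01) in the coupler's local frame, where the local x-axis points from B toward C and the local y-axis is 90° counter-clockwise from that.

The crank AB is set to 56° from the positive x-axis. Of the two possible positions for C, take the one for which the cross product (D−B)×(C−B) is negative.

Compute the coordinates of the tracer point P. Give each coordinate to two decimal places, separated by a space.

A=(0,0), D=(5.00,0)
B = A + 1.00·(cos56°, sin56°) = (0.5592, 0.8290)
|BD| = 4.5175
circle(B,3.00) ∩ circle(D,7.00): a=-2.1684, h=2.0731
  candidates: C₊=(-1.1920,3.2649) cross=9.365; C₋=(-1.9529,-0.8109) cross=-9.365
  mode - wants cross < 0 → take C=(-1.9529,-0.8109) (cross=-9.365)
ex = (C−B)/|BC| = (-0.8374,-0.5467); ey = (0.5467,-0.8374)
P = B + -2.28·ex + 3.01·ey = (4.1138,-0.4450)

4.11 -0.45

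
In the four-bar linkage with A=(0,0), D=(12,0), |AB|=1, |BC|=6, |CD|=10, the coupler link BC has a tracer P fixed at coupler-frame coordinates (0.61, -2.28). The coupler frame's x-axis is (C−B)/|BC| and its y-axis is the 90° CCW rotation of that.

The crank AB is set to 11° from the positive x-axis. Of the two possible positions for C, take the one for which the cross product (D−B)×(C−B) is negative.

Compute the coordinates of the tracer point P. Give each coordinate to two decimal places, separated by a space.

A=(0,0), D=(12.00,0)
B = A + 1.00·(cos11°, sin11°) = (0.9816, 0.1908)
|BD| = 11.0200
circle(B,6.00) ∩ circle(D,10.00): a=2.6062, h=5.4044
  candidates: C₊=(3.6810,5.5493) cross=59.557; C₋=(3.4939,-5.2579) cross=-59.557
  mode - wants cross < 0 → take C=(3.4939,-5.2579) (cross=-59.557)
ex = (C−B)/|BC| = (0.4187,-0.9081); ey = (0.9081,0.4187)
P = B + 0.61·ex + -2.28·ey = (-0.8335,-1.3178)

-0.83 -1.32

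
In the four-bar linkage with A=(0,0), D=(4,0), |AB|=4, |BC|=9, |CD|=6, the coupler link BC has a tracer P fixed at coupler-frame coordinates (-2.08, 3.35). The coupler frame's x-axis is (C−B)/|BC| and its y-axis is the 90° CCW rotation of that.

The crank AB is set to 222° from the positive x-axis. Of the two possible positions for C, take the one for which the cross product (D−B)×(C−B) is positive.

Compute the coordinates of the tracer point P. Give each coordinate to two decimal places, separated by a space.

-6.90 -2.97

A=(0,0), D=(4.00,0)
B = A + 4.00·(cos222°, sin222°) = (-2.9726, -2.6765)
|BD| = 7.4686
circle(B,9.00) ∩ circle(D,6.00): a=6.7469, h=5.9564
  candidates: C₊=(1.1916,5.3022) cross=44.486; C₋=(5.4608,-5.8195) cross=-44.486
  mode + wants cross > 0 → take C=(1.1916,5.3022) (cross=44.486)
ex = (C−B)/|BC| = (0.4627,0.8865); ey = (-0.8865,0.4627)
P = B + -2.08·ex + 3.35·ey = (-6.9048,-2.9705)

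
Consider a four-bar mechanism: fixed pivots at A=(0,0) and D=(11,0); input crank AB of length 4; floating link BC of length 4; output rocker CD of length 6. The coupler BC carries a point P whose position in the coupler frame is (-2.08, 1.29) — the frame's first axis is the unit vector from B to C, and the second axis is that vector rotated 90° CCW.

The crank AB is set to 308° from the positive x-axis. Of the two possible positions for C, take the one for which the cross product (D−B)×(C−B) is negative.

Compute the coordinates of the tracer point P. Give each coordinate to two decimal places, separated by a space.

A=(0,0), D=(11.00,0)
B = A + 4.00·(cos308°, sin308°) = (2.4626, -3.1520)
|BD| = 9.1006
circle(B,4.00) ∩ circle(D,6.00): a=3.4515, h=2.0217
  candidates: C₊=(5.0003,-0.0601) cross=18.398; C₋=(6.4007,-3.8531) cross=-18.398
  mode - wants cross < 0 → take C=(6.4007,-3.8531) (cross=-18.398)
ex = (C−B)/|BC| = (0.9845,-0.1753); ey = (0.1753,0.9845)
P = B + -2.08·ex + 1.29·ey = (0.6409,-1.5174)

0.64 -1.52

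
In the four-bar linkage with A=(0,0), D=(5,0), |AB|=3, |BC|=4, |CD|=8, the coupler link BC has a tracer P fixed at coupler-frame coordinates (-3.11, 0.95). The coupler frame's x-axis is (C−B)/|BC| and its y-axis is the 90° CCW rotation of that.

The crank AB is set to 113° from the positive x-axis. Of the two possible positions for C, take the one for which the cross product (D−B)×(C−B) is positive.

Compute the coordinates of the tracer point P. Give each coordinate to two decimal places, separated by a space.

A=(0,0), D=(5.00,0)
B = A + 3.00·(cos113°, sin113°) = (-1.1722, 2.7615)
|BD| = 6.7618
circle(B,4.00) ∩ circle(D,8.00): a=-0.1685, h=3.9965
  candidates: C₊=(0.3062,6.4783) cross=27.023; C₋=(-2.9581,-0.8177) cross=-27.023
  mode + wants cross > 0 → take C=(0.3062,6.4783) (cross=27.023)
ex = (C−B)/|BC| = (0.3696,0.9292); ey = (-0.9292,0.3696)
P = B + -3.11·ex + 0.95·ey = (-3.2044,0.2228)

-3.20 0.22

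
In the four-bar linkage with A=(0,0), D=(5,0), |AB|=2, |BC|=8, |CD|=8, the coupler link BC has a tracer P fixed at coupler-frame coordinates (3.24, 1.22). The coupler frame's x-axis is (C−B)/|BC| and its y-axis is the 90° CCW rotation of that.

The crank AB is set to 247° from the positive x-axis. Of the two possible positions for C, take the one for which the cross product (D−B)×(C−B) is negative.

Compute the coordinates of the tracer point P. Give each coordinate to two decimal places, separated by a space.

2.23 -3.54

A=(0,0), D=(5.00,0)
B = A + 2.00·(cos247°, sin247°) = (-0.7815, -1.8410)
|BD| = 6.0675
circle(B,8.00) ∩ circle(D,8.00): a=3.0338, h=7.4025
  candidates: C₊=(-0.1368,6.1330) cross=44.914; C₋=(4.3553,-7.9740) cross=-44.914
  mode - wants cross < 0 → take C=(4.3553,-7.9740) (cross=-44.914)
ex = (C−B)/|BC| = (0.6421,-0.7666); ey = (0.7666,0.6421)
P = B + 3.24·ex + 1.22·ey = (2.2342,-3.5415)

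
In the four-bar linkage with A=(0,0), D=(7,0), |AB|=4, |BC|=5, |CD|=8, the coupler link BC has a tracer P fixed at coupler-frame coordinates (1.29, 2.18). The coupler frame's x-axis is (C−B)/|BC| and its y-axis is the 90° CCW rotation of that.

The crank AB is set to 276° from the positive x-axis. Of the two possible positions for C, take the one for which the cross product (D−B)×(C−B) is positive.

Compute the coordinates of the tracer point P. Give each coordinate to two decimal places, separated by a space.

-2.03 -3.34

A=(0,0), D=(7.00,0)
B = A + 4.00·(cos276°, sin276°) = (0.4181, -3.9781)
|BD| = 7.6907
circle(B,5.00) ∩ circle(D,8.00): a=1.3098, h=4.8254
  candidates: C₊=(-0.9569,0.8291) cross=37.111; C₋=(4.0351,-7.4303) cross=-37.111
  mode + wants cross > 0 → take C=(-0.9569,0.8291) (cross=37.111)
ex = (C−B)/|BC| = (-0.2750,0.9614); ey = (-0.9614,-0.2750)
P = B + 1.29·ex + 2.18·ey = (-2.0326,-3.3373)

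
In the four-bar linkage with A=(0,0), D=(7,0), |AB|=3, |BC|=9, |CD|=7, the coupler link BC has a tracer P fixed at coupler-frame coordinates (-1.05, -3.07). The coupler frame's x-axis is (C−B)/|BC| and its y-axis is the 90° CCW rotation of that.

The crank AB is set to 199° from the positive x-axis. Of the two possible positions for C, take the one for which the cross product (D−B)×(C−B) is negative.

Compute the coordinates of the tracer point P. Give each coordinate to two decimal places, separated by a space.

-5.54 -2.77

A=(0,0), D=(7.00,0)
B = A + 3.00·(cos199°, sin199°) = (-2.8366, -0.9767)
|BD| = 9.8849
circle(B,9.00) ∩ circle(D,7.00): a=6.5611, h=6.1605
  candidates: C₊=(3.0837,5.8020) cross=60.896; C₋=(4.3011,-6.4588) cross=-60.896
  mode - wants cross < 0 → take C=(4.3011,-6.4588) (cross=-60.896)
ex = (C−B)/|BC| = (0.7931,-0.6091); ey = (0.6091,0.7931)
P = B + -1.05·ex + -3.07·ey = (-5.5393,-2.7719)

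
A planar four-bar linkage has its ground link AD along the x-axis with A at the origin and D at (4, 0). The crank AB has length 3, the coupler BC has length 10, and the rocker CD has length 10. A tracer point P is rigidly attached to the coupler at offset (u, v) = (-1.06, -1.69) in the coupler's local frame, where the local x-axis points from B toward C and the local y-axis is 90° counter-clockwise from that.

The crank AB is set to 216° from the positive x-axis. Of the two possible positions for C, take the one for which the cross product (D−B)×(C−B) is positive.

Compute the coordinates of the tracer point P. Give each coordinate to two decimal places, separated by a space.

A=(0,0), D=(4.00,0)
B = A + 3.00·(cos216°, sin216°) = (-2.4271, -1.7634)
|BD| = 6.6646
circle(B,10.00) ∩ circle(D,10.00): a=3.3323, h=9.4285
  candidates: C₊=(-1.7082,8.2108) cross=62.837; C₋=(3.2811,-9.9741) cross=-62.837
  mode + wants cross > 0 → take C=(-1.7082,8.2108) (cross=62.837)
ex = (C−B)/|BC| = (0.0719,0.9974); ey = (-0.9974,0.0719)
P = B + -1.06·ex + -1.69·ey = (-0.8176,-2.9421)

-0.82 -2.94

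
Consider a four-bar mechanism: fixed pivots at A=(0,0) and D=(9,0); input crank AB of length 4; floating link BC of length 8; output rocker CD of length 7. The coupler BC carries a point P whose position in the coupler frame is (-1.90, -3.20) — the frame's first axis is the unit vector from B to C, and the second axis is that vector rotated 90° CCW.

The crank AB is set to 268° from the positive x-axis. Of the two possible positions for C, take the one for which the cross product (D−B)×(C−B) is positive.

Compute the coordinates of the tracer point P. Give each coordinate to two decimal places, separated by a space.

A=(0,0), D=(9.00,0)
B = A + 4.00·(cos268°, sin268°) = (-0.1396, -3.9976)
|BD| = 9.9756
circle(B,8.00) ∩ circle(D,7.00): a=5.7396, h=5.5728
  candidates: C₊=(2.8858,3.4083) cross=55.592; C₋=(7.3523,-6.8033) cross=-55.592
  mode + wants cross > 0 → take C=(2.8858,3.4083) (cross=55.592)
ex = (C−B)/|BC| = (0.3782,0.9257); ey = (-0.9257,0.3782)
P = B + -1.90·ex + -3.20·ey = (2.1042,-6.9666)

2.10 -6.97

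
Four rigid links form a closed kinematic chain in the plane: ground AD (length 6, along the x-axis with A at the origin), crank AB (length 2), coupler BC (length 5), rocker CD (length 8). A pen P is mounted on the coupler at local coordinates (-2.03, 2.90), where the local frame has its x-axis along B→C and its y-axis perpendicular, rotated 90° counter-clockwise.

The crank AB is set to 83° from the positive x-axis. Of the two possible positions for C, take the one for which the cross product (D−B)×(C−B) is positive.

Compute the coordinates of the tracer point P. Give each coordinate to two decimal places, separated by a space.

-3.13 0.90

A=(0,0), D=(6.00,0)
B = A + 2.00·(cos83°, sin83°) = (0.2437, 1.9851)
|BD| = 6.0889
circle(B,5.00) ∩ circle(D,8.00): a=-0.1581, h=4.9975
  candidates: C₊=(1.7236,6.7611) cross=30.429; C₋=(-1.5350,-2.6878) cross=-30.429
  mode + wants cross > 0 → take C=(1.7236,6.7611) (cross=30.429)
ex = (C−B)/|BC| = (0.2960,0.9552); ey = (-0.9552,0.2960)
P = B + -2.03·ex + 2.90·ey = (-3.1272,0.9043)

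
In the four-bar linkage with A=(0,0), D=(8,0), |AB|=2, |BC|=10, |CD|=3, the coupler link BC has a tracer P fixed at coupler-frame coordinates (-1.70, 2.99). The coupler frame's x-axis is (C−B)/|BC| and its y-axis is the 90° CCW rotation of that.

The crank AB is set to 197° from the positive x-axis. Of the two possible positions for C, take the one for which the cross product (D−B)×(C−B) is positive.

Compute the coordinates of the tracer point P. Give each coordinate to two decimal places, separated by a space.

-4.56 1.61

A=(0,0), D=(8.00,0)
B = A + 2.00·(cos197°, sin197°) = (-1.9126, -0.5847)
|BD| = 9.9298
circle(B,10.00) ∩ circle(D,3.00): a=9.5471, h=2.9755
  candidates: C₊=(7.4427,2.9478) cross=29.546; C₋=(7.7931,-2.9929) cross=-29.546
  mode + wants cross > 0 → take C=(7.4427,2.9478) (cross=29.546)
ex = (C−B)/|BC| = (0.9355,0.3533); ey = (-0.3533,0.9355)
P = B + -1.70·ex + 2.99·ey = (-4.5592,1.6120)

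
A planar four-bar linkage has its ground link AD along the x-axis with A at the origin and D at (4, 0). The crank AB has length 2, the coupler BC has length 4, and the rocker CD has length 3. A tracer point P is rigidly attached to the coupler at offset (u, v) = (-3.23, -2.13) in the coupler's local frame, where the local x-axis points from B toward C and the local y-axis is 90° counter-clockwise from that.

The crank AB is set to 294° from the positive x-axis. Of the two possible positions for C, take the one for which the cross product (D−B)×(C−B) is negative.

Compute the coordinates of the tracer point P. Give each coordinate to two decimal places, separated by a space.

A=(0,0), D=(4.00,0)
B = A + 2.00·(cos294°, sin294°) = (0.8135, -1.8271)
|BD| = 3.6732
circle(B,4.00) ∩ circle(D,3.00): a=2.7894, h=2.8669
  candidates: C₊=(1.8073,2.0475) cross=10.531; C₋=(4.6594,-2.9266) cross=-10.531
  mode - wants cross < 0 → take C=(4.6594,-2.9266) (cross=-10.531)
ex = (C−B)/|BC| = (0.9615,-0.2749); ey = (0.2749,0.9615)
P = B + -3.23·ex + -2.13·ey = (-2.8776,-2.9872)

-2.88 -2.99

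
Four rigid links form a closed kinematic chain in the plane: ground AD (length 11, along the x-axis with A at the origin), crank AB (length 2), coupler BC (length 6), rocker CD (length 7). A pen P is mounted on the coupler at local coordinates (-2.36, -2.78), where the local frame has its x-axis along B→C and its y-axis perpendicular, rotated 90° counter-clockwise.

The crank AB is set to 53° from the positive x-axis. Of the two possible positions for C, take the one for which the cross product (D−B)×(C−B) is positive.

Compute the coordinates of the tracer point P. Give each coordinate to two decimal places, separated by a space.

A=(0,0), D=(11.00,0)
B = A + 2.00·(cos53°, sin53°) = (1.2036, 1.5973)
|BD| = 9.9257
circle(B,6.00) ∩ circle(D,7.00): a=4.3080, h=4.1763
  candidates: C₊=(6.1275,5.0258) cross=41.452; C₋=(4.7834,-3.2178) cross=-41.452
  mode + wants cross > 0 → take C=(6.1275,5.0258) (cross=41.452)
ex = (C−B)/|BC| = (0.8207,0.5714); ey = (-0.5714,0.8207)
P = B + -2.36·ex + -2.78·ey = (0.8555,-2.0327)

0.86 -2.03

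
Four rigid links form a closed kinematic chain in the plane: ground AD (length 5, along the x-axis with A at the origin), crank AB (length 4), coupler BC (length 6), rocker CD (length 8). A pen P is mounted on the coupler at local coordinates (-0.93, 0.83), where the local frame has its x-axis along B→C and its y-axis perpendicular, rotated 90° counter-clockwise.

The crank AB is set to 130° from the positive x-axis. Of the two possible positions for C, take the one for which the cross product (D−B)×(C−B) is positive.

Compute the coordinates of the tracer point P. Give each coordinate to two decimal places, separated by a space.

-3.82 3.00

A=(0,0), D=(5.00,0)
B = A + 4.00·(cos130°, sin130°) = (-2.5712, 3.0642)
|BD| = 8.1677
circle(B,6.00) ∩ circle(D,8.00): a=2.3698, h=5.5122
  candidates: C₊=(1.6935,7.2847) cross=45.022; C₋=(-2.4424,-2.9344) cross=-45.022
  mode + wants cross > 0 → take C=(1.6935,7.2847) (cross=45.022)
ex = (C−B)/|BC| = (0.7108,0.7034); ey = (-0.7034,0.7108)
P = B + -0.93·ex + 0.83·ey = (-3.8160,2.9999)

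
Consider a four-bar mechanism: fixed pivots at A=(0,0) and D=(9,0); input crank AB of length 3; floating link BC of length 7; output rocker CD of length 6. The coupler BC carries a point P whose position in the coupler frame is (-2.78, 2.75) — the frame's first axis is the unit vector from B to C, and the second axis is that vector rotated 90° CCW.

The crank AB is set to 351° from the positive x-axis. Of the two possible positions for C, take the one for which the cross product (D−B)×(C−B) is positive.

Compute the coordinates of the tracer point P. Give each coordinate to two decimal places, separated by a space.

-0.83 -1.41

A=(0,0), D=(9.00,0)
B = A + 3.00·(cos351°, sin351°) = (2.9631, -0.4693)
|BD| = 6.0551
circle(B,7.00) ∩ circle(D,6.00): a=4.1010, h=5.6729
  candidates: C₊=(6.6121,5.5044) cross=34.350; C₋=(7.4914,-5.8073) cross=-34.350
  mode + wants cross > 0 → take C=(6.6121,5.5044) (cross=34.350)
ex = (C−B)/|BC| = (0.5213,0.8534); ey = (-0.8534,0.5213)
P = B + -2.78·ex + 2.75·ey = (-0.8329,-1.4082)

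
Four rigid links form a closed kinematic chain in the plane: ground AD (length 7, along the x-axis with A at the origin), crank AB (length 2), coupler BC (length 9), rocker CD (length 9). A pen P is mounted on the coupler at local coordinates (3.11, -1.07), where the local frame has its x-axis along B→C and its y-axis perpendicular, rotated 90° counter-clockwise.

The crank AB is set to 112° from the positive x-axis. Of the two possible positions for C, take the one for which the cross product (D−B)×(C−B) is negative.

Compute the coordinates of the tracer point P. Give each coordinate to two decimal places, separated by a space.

A=(0,0), D=(7.00,0)
B = A + 2.00·(cos112°, sin112°) = (-0.7492, 1.8544)
|BD| = 7.9680
circle(B,9.00) ∩ circle(D,9.00): a=3.9840, h=8.0702
  candidates: C₊=(5.0035,8.7758) cross=64.303; C₋=(1.2472,-6.9214) cross=-64.303
  mode - wants cross < 0 → take C=(1.2472,-6.9214) (cross=-64.303)
ex = (C−B)/|BC| = (0.2218,-0.9751); ey = (0.9751,0.2218)
P = B + 3.11·ex + -1.07·ey = (-1.1027,-1.4155)

-1.10 -1.42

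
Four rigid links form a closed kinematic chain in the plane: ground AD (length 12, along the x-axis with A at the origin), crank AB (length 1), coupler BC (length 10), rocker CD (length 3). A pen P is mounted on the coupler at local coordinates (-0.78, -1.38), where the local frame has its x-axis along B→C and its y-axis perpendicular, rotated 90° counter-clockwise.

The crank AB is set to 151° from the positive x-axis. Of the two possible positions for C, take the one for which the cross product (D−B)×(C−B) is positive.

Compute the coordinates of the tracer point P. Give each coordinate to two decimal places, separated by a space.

A=(0,0), D=(12.00,0)
B = A + 1.00·(cos151°, sin151°) = (-0.8746, 0.4848)
|BD| = 12.8837
circle(B,10.00) ∩ circle(D,3.00): a=9.9735, h=0.7282
  candidates: C₊=(9.1192,0.8372) cross=9.381; C₋=(9.0644,-0.6181) cross=-9.381
  mode + wants cross > 0 → take C=(9.1192,0.8372) (cross=9.381)
ex = (C−B)/|BC| = (0.9994,0.0352); ey = (-0.0352,0.9994)
P = B + -0.78·ex + -1.38·ey = (-1.6055,-0.9218)

-1.61 -0.92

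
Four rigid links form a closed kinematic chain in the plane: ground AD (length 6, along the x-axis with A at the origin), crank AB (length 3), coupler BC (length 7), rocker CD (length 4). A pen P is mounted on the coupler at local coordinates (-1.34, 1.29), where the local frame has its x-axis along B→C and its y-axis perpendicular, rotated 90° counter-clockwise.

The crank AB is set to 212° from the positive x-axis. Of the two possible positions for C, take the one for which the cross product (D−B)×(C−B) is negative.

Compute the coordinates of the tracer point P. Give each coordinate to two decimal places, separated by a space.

-3.47 0.03

A=(0,0), D=(6.00,0)
B = A + 3.00·(cos212°, sin212°) = (-2.5441, -1.5898)
|BD| = 8.6908
circle(B,7.00) ∩ circle(D,4.00): a=6.2440, h=3.1643
  candidates: C₊=(3.0156,2.6634) cross=27.501; C₋=(4.1733,-3.5585) cross=-27.501
  mode - wants cross < 0 → take C=(4.1733,-3.5585) (cross=-27.501)
ex = (C−B)/|BC| = (0.9596,-0.2813); ey = (0.2813,0.9596)
P = B + -1.34·ex + 1.29·ey = (-3.4672,0.0250)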